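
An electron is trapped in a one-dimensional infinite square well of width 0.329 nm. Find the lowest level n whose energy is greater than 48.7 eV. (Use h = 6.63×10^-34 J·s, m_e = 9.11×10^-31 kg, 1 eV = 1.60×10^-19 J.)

n = 4

E_1 = h²/(8m_eL²) = 5.572×10^-19 J = 3.483 eV.
Need n² > 48.7/3.483 = 13.98, i.e. n > 3.739.
The smallest integer satisfying this is n = 4.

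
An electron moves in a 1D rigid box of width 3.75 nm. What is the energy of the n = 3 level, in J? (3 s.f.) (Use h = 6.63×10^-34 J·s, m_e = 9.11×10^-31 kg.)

E_3 = 3.86×10^-20 J

For an infinite well E_n = n²h²/(8m_eL²), so E_1 = h²/(8m_eL²) = (6.63×10^-34)²/(8·9.11×10^-31·(3.75×10^-9 m)²) = 4.289×10^-21 J.
Then E_3 = 3²·E_1 = 9·4.289×10^-21 J = 3.86×10^-20 J.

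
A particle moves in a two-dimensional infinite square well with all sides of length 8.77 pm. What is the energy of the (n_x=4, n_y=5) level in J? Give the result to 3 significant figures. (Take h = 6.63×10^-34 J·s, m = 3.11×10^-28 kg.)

E = 9.42×10^-17 J

For a 2D rectangular well E = (h²/8m)·Σ n_i²/L_i² = (6.63×10^-34)²/(8·3.11×10^-28) · [4²/(8.77 pm)² + 5²/(8.77 pm)²].
Evaluating gives E = 9.42×10^-17 J.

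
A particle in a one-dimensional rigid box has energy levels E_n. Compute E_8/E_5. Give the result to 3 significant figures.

E_n ∝ n², so E_8/E_5 = 8²/5² = 64/25 = 2.56.

2.56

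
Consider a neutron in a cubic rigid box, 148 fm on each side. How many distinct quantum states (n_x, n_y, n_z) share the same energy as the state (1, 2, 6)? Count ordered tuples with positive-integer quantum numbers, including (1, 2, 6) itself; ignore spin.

degeneracy = 9

The level has n_x² + n_y² + n_z² = 41. The ordered positive-integer solutions are (1, 2, 6), (1, 6, 2), (2, 1, 6), (2, 6, 1), (3, 4, 4), (4, 3, 4), (4, 4, 3), (6, 1, 2), (6, 2, 1).
That gives 9 states.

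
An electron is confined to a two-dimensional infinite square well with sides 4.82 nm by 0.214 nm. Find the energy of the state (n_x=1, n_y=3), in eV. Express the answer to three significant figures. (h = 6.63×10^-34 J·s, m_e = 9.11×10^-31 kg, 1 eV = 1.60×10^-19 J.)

E = 74.1 eV

For a 2D rectangular well E = (h²/8m_e)·Σ n_i²/L_i² = (6.63×10^-34)²/(8·9.11×10^-31) · [1²/(4.82 nm)² + 3²/(0.214 nm)²].
Evaluating gives E = 1.186×10^-17 J = 74.1 eV.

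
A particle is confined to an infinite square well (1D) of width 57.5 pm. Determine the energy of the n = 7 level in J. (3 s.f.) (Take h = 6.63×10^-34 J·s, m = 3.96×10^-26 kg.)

E_7 = 2.06×10^-20 J

For an infinite well E_n = n²h²/(8mL²), so E_1 = h²/(8mL²) = (6.63×10^-34)²/(8·3.96×10^-26·(5.75×10^-11 m)²) = 4.197×10^-22 J.
Then E_7 = 7²·E_1 = 49·4.197×10^-22 J = 2.06×10^-20 J.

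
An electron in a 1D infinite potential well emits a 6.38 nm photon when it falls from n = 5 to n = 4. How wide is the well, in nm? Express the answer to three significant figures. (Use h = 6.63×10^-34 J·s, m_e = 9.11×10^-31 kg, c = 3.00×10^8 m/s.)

The photon carries ΔE = hc/λ = 6.63×10^-34·3.00×10^8/6.38×10^-9 m = 3.118×10^-17 J.
Since ΔE = (5² − 4²)E_1, E_1 = 3.464×10^-18 J, and L = h/√(8m_eE_1) = 1.32×10^-10 m = 0.132 nm.

L = 0.132 nm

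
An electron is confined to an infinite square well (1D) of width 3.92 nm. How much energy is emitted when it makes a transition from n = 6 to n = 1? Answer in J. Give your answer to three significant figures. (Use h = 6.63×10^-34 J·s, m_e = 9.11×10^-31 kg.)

|ΔE| = 1.37×10^-19 J

E_1 = h²/(8m_eL²) = 3.925×10^-21 J.
|ΔE| = |6² − 1²|·E_1 = 35·3.925×10^-21 J = 1.37×10^-19 J.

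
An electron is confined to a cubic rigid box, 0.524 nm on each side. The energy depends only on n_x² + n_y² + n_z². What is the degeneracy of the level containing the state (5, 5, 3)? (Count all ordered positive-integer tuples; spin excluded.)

The level has n_x² + n_y² + n_z² = 59. The ordered positive-integer solutions are (1, 3, 7), (1, 7, 3), (3, 1, 7), (3, 5, 5), (3, 7, 1), (5, 3, 5), (5, 5, 3), (7, 1, 3), (7, 3, 1).
That gives 9 states.

degeneracy = 9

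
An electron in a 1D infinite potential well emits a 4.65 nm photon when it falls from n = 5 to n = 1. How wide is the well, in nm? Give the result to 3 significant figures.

L = 0.184 nm

The photon carries ΔE = hc/λ = 6.626×10^-34·2.998×10^8/4.65×10^-9 m = 4.272×10^-17 J.
Since ΔE = (5² − 1²)E_1, E_1 = 1.780×10^-18 J, and L = h/√(8m_eE_1) = 1.84×10^-10 m = 0.184 nm.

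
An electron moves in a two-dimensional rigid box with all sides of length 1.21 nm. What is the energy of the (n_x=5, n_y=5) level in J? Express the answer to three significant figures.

E = 2.06×10^-18 J

For a 2D rectangular well E = (h²/8m_e)·Σ n_i²/L_i² = (6.626×10^-34)²/(8·9.109×10^-31) · [5²/(1.21 nm)² + 5²/(1.21 nm)²].
Evaluating gives E = 2.06×10^-18 J.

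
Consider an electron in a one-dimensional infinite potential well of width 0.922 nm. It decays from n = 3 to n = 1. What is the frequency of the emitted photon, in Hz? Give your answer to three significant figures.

f = 8.56×10^14 Hz

E_1 = h²/(8m_eL²) = 7.087×10^-20 J and ΔE = (3² − 1²)E_1 = 5.670×10^-19 J.
f = ΔE/h = 5.670×10^-19/6.626×10^-34 = 8.56×10^14 Hz.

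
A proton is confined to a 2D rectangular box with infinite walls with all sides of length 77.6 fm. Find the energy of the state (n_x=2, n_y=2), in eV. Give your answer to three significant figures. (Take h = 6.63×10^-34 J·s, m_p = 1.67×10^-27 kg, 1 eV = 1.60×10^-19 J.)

E = 2.73×10^5 eV

For a 2D rectangular well E = (h²/8m_p)·Σ n_i²/L_i² = (6.63×10^-34)²/(8·1.67×10^-27) · [2²/(77.6 fm)² + 2²/(77.6 fm)²].
Evaluating gives E = 4.371×10^-14 J = 2.73×10^5 eV.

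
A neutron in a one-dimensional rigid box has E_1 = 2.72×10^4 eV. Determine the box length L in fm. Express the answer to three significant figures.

L = 86.7 fm

From E_n = n²h²/(8m_nL²), L = n·h/√(8m_nE_n).
E_1 = 2.72×10^4 eV = 4.357×10^-15 J, so L = 1·6.626×10^-34/√(8·1.675×10^-27·4.357×10^-15) = 8.67×10^-14 m = 86.7 fm.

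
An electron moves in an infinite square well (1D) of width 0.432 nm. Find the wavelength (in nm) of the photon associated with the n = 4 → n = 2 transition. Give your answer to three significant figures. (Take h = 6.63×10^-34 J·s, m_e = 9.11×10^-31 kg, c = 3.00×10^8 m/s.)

λ = 51.3 nm

E_1 = h²/(8m_eL²) = 3.232×10^-19 J, so ΔE = (4² − 2²)E_1 = 3.878×10^-18 J.
λ = hc/ΔE = (6.63×10^-34·3.00×10^8)/3.878×10^-18 = 5.13×10^-8 m = 51.3 nm.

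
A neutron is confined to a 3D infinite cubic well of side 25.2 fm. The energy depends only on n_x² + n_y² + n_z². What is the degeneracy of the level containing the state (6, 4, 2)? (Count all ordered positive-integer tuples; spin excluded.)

The level has n_x² + n_y² + n_z² = 56. The ordered positive-integer solutions are (2, 4, 6), (2, 6, 4), (4, 2, 6), (4, 6, 2), (6, 2, 4), (6, 4, 2).
That gives 6 states.

degeneracy = 6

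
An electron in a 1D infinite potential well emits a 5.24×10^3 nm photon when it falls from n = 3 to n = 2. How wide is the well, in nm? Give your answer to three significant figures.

The photon carries ΔE = hc/λ = 6.626×10^-34·2.998×10^8/5.24×10^-6 m = 3.791×10^-20 J.
Since ΔE = (3² − 2²)E_1, E_1 = 7.582×10^-21 J, and L = h/√(8m_eE_1) = 2.82×10^-9 m = 2.82 nm.

L = 2.82 nm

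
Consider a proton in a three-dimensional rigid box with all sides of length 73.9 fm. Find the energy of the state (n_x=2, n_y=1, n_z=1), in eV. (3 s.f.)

E = 2.25×10^5 eV

For a 3D rectangular well E = (h²/8m_p)·Σ n_i²/L_i² = (6.626×10^-34)²/(8·1.673×10^-27) · [2²/(73.9 fm)² + 1²/(73.9 fm)² + 1²/(73.9 fm)²].
Evaluating gives E = 3.604×10^-14 J = 2.25×10^5 eV.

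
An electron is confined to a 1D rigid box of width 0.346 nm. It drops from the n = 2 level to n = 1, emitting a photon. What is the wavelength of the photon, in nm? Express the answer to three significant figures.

λ = 132 nm

E_1 = h²/(8m_eL²) = 5.033×10^-19 J, so ΔE = (2² − 1²)E_1 = 1.510×10^-18 J.
λ = hc/ΔE = (6.626×10^-34·2.998×10^8)/1.510×10^-18 = 1.32×10^-7 m = 132 nm.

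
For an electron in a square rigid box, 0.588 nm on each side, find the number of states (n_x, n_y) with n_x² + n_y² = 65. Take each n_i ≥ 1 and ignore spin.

The level has n_x² + n_y² = 65. The ordered positive-integer solutions are (1, 8), (4, 7), (7, 4), (8, 1).
That gives 4 states.

degeneracy = 4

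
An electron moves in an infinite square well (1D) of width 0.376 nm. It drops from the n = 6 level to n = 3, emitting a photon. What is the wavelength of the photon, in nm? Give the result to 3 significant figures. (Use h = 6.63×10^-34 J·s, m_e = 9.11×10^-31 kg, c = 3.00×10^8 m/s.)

E_1 = h²/(8m_eL²) = 4.266×10^-19 J, so ΔE = (6² − 3²)E_1 = 1.152×10^-17 J.
λ = hc/ΔE = (6.63×10^-34·3.00×10^8)/1.152×10^-17 = 1.73×10^-8 m = 17.3 nm.

λ = 17.3 nm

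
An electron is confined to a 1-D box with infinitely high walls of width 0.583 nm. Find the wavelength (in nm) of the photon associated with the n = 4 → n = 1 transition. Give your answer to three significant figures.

E_1 = h²/(8m_eL²) = 1.773×10^-19 J, so ΔE = (4² − 1²)E_1 = 2.660×10^-18 J.
λ = hc/ΔE = (6.626×10^-34·2.998×10^8)/2.660×10^-18 = 7.47×10^-8 m = 74.7 nm.

λ = 74.7 nm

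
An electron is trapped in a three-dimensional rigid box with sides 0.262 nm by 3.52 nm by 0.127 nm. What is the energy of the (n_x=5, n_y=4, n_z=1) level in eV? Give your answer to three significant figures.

E = 161 eV

For a 3D rectangular well E = (h²/8m_e)·Σ n_i²/L_i² = (6.626×10^-34)²/(8·9.109×10^-31) · [5²/(0.262 nm)² + 4²/(3.52 nm)² + 1²/(0.127 nm)²].
Evaluating gives E = 2.576×10^-17 J = 161 eV.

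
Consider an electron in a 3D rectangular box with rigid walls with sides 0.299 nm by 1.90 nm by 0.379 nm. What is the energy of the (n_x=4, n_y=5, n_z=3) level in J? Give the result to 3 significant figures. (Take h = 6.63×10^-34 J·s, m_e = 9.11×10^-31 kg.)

E = 1.50×10^-17 J

For a 3D rectangular well E = (h²/8m_e)·Σ n_i²/L_i² = (6.63×10^-34)²/(8·9.11×10^-31) · [4²/(0.299 nm)² + 5²/(1.90 nm)² + 3²/(0.379 nm)²].
Evaluating gives E = 1.50×10^-17 J.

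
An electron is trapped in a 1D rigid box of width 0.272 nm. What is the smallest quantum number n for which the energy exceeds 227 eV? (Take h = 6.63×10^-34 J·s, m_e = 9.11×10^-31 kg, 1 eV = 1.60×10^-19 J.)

n = 7

E_1 = h²/(8m_eL²) = 8.152×10^-19 J = 5.095 eV.
Need n² > 227/5.095 = 44.55, i.e. n > 6.675.
The smallest integer satisfying this is n = 7.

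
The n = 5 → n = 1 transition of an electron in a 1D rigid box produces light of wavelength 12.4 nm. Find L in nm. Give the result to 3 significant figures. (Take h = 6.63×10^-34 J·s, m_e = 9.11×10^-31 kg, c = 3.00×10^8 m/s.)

The photon carries ΔE = hc/λ = 6.63×10^-34·3.00×10^8/1.24×10^-8 m = 1.604×10^-17 J.
Since ΔE = (5² − 1²)E_1, E_1 = 6.683×10^-19 J, and L = h/√(8m_eE_1) = 3.00×10^-10 m = 0.300 nm.

L = 0.300 nm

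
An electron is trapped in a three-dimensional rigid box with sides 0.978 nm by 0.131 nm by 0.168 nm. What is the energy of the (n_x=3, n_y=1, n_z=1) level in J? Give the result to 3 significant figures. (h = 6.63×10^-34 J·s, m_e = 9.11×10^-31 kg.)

E = 6.22×10^-18 J

For a 3D rectangular well E = (h²/8m_e)·Σ n_i²/L_i² = (6.63×10^-34)²/(8·9.11×10^-31) · [3²/(0.978 nm)² + 1²/(0.131 nm)² + 1²/(0.168 nm)²].
Evaluating gives E = 6.22×10^-18 J.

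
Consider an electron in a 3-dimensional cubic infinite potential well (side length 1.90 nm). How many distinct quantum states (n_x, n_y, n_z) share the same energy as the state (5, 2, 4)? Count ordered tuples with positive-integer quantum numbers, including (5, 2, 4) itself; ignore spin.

degeneracy = 6

The level has n_x² + n_y² + n_z² = 45. The ordered positive-integer solutions are (2, 4, 5), (2, 5, 4), (4, 2, 5), (4, 5, 2), (5, 2, 4), (5, 4, 2).
That gives 6 states.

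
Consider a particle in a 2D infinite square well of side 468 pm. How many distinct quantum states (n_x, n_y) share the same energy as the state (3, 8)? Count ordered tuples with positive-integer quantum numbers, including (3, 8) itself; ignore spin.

degeneracy = 2

The level has n_x² + n_y² = 73. The ordered positive-integer solutions are (3, 8), (8, 3).
That gives 2 states.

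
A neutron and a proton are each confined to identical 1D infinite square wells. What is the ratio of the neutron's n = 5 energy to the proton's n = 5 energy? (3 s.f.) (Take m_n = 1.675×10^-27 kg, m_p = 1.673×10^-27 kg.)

0.999

E_n ∝ 1/m at fixed n and L, so the ratio is m_p/m_n = 1.673×10^-27/1.675×10^-27 = 0.999.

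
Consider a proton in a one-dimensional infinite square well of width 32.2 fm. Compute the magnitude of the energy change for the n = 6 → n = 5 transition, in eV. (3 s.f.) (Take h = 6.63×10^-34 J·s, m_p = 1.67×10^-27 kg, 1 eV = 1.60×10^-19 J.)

E_1 = h²/(8m_pL²) = 3.173×10^-14 J.
|ΔE| = |6² − 5²|·E_1 = 11·3.173×10^-14 J = 3.490×10^-13 J = 2.18×10^6 eV.

|ΔE| = 2.18×10^6 eV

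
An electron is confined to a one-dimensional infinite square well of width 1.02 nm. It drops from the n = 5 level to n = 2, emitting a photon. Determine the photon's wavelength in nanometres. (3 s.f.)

λ = 163 nm

E_1 = h²/(8m_eL²) = 5.791×10^-20 J, so ΔE = (5² − 2²)E_1 = 1.216×10^-18 J.
λ = hc/ΔE = (6.626×10^-34·2.998×10^8)/1.216×10^-18 = 1.63×10^-7 m = 163 nm.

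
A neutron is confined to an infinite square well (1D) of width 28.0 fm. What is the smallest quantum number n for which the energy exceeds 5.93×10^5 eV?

E_1 = h²/(8m_nL²) = 4.179×10^-14 J = 2.609×10^5 eV.
Need n² > 5.93×10^5/2.609×10^5 = 2.273, i.e. n > 1.508.
The smallest integer satisfying this is n = 2.

n = 2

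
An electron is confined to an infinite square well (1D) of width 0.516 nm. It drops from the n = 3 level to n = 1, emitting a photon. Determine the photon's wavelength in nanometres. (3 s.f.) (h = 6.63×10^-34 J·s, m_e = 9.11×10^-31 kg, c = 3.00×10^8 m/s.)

λ = 110 nm

E_1 = h²/(8m_eL²) = 2.265×10^-19 J, so ΔE = (3² − 1²)E_1 = 1.812×10^-18 J.
λ = hc/ΔE = (6.63×10^-34·3.00×10^8)/1.812×10^-18 = 1.10×10^-7 m = 110 nm.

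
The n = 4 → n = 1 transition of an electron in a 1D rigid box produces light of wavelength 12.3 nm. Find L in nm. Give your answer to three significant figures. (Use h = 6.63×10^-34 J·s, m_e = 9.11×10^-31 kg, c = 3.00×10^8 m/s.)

The photon carries ΔE = hc/λ = 6.63×10^-34·3.00×10^8/1.23×10^-8 m = 1.617×10^-17 J.
Since ΔE = (4² − 1²)E_1, E_1 = 1.078×10^-18 J, and L = h/√(8m_eE_1) = 2.37×10^-10 m = 0.237 nm.

L = 0.237 nm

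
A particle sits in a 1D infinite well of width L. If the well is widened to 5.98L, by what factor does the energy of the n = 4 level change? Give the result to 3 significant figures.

0.0280

E_n ∝ 1/L², so the energy scales by 1/5.98² = 0.0280.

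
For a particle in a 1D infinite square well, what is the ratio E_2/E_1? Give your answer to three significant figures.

4.00

E_n ∝ n², so E_2/E_1 = 2²/1² = 4/1 = 4.00.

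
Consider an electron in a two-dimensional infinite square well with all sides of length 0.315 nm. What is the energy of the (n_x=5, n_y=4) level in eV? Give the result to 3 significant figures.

For a 2D rectangular well E = (h²/8m_e)·Σ n_i²/L_i² = (6.626×10^-34)²/(8·9.109×10^-31) · [5²/(0.315 nm)² + 4²/(0.315 nm)²].
Evaluating gives E = 2.489×10^-17 J = 155 eV.

E = 155 eV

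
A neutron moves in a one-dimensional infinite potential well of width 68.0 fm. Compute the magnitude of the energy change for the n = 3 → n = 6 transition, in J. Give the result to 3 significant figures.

E_1 = h²/(8m_nL²) = 7.086×10^-15 J.
|ΔE| = |3² − 6²|·E_1 = 27·7.086×10^-15 J = 1.91×10^-13 J.

|ΔE| = 1.91×10^-13 J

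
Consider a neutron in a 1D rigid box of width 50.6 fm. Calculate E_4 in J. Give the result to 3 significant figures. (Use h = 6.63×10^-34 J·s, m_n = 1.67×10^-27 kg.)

E_4 = 2.06×10^-13 J

For an infinite well E_n = n²h²/(8m_nL²), so E_1 = h²/(8m_nL²) = (6.63×10^-34)²/(8·1.67×10^-27·(5.06×10^-14 m)²) = 1.285×10^-14 J.
Then E_4 = 4²·E_1 = 16·1.285×10^-14 J = 2.06×10^-13 J.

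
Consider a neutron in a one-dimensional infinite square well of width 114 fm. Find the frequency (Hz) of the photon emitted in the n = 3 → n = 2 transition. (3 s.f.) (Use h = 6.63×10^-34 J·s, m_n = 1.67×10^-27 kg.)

f = 1.91×10^19 Hz

E_1 = h²/(8m_nL²) = 2.532×10^-15 J and ΔE = (3² − 2²)E_1 = 1.266×10^-14 J.
f = ΔE/h = 1.266×10^-14/6.63×10^-34 = 1.91×10^19 Hz.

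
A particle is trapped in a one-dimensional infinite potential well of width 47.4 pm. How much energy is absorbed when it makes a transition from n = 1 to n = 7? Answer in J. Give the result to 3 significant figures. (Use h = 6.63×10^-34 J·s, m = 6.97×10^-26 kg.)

E_1 = h²/(8mL²) = 3.509×10^-22 J.
|ΔE| = |1² − 7²|·E_1 = 48·3.509×10^-22 J = 1.68×10^-20 J.

|ΔE| = 1.68×10^-20 J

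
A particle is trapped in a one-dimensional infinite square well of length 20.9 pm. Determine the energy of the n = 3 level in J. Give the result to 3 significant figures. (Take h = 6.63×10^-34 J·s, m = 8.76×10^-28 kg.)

E_3 = 1.29×10^-18 J

For an infinite well E_n = n²h²/(8mL²), so E_1 = h²/(8mL²) = (6.63×10^-34)²/(8·8.76×10^-28·(2.09×10^-11 m)²) = 1.436×10^-19 J.
Then E_3 = 3²·E_1 = 9·1.436×10^-19 J = 1.29×10^-18 J.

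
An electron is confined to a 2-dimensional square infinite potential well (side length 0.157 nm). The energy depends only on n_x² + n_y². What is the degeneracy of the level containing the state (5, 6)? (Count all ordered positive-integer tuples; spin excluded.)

degeneracy = 2

The level has n_x² + n_y² = 61. The ordered positive-integer solutions are (5, 6), (6, 5).
That gives 2 states.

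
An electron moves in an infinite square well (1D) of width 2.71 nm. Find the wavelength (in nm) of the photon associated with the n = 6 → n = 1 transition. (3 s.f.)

λ = 692 nm

E_1 = h²/(8m_eL²) = 8.204×10^-21 J, so ΔE = (6² − 1²)E_1 = 2.871×10^-19 J.
λ = hc/ΔE = (6.626×10^-34·2.998×10^8)/2.871×10^-19 = 6.92×10^-7 m = 692 nm.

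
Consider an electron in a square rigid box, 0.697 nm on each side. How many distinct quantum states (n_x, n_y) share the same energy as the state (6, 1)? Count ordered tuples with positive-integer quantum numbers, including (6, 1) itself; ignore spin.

The level has n_x² + n_y² = 37. The ordered positive-integer solutions are (1, 6), (6, 1).
That gives 2 states.

degeneracy = 2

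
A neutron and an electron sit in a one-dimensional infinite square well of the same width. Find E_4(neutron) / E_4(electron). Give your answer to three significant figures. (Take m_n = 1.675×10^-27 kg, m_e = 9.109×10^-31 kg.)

E_n ∝ 1/m at fixed n and L, so the ratio is m_e/m_n = 9.109×10^-31/1.675×10^-27 = 5.44×10^-4.

5.44×10^-4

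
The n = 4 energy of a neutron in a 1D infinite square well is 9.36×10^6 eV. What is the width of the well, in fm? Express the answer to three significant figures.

L = 18.7 fm

From E_n = n²h²/(8m_nL²), L = n·h/√(8m_nE_n).
E_4 = 9.36×10^6 eV = 1.499×10^-12 J, so L = 4·6.626×10^-34/√(8·1.675×10^-27·1.499×10^-12) = 1.87×10^-14 m = 18.7 fm.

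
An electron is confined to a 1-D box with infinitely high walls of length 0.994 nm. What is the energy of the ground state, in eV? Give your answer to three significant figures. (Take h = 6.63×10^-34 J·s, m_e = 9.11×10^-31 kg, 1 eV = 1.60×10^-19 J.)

For an infinite well E_n = n²h²/(8m_eL²), so E_1 = h²/(8m_eL²) = (6.63×10^-34)²/(8·9.11×10^-31·(9.94×10^-10 m)²) = 6.104×10^-20 J.
Converting, E_1 = 6.104×10^-20 J / (1.60×10^-19 J/eV) = 0.382 eV.

E_1 = 0.382 eV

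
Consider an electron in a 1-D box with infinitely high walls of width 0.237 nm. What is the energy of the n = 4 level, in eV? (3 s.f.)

E_4 = 107 eV

For an infinite well E_n = n²h²/(8m_eL²), so E_1 = h²/(8m_eL²) = (6.626×10^-34)²/(8·9.109×10^-31·(2.37×10^-10 m)²) = 1.073×10^-18 J.
Then E_4 = 4²·E_1 = 16·1.073×10^-18 J = 1.717×10^-17 J.
Converting, E_4 = 1.717×10^-17 J / (1.602×10^-19 J/eV) = 107 eV.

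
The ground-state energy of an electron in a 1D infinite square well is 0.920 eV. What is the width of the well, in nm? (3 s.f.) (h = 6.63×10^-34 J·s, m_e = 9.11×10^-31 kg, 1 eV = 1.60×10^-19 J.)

L = 0.640 nm

From E_n = n²h²/(8m_eL²), L = n·h/√(8m_eE_n).
E_1 = 0.920 eV = 1.472×10^-19 J, so L = 1·6.63×10^-34/√(8·9.11×10^-31·1.472×10^-19) = 6.40×10^-10 m = 0.640 nm.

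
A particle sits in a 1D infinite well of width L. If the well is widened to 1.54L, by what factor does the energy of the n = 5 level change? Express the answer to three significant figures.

0.422

E_n ∝ 1/L², so the energy scales by 1/1.54² = 0.422.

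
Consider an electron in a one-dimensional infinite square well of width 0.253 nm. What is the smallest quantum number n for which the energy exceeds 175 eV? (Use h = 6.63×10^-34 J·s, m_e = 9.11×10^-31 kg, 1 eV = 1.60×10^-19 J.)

n = 6

E_1 = h²/(8m_eL²) = 9.423×10^-19 J = 5.889 eV.
Need n² > 175/5.889 = 29.72, i.e. n > 5.452.
The smallest integer satisfying this is n = 6.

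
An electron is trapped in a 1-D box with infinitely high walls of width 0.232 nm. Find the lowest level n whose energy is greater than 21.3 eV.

n = 2

E_1 = h²/(8m_eL²) = 1.119×10^-18 J = 6.985 eV.
Need n² > 21.3/6.985 = 3.049, i.e. n > 1.746.
The smallest integer satisfying this is n = 2.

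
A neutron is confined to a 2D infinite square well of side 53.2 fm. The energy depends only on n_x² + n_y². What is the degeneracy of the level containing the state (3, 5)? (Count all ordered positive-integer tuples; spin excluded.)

The level has n_x² + n_y² = 34. The ordered positive-integer solutions are (3, 5), (5, 3).
That gives 2 states.

degeneracy = 2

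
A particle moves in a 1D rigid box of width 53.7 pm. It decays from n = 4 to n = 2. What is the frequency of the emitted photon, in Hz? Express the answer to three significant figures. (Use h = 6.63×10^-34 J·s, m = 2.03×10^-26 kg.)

f = 1.70×10^13 Hz

E_1 = h²/(8mL²) = 9.386×10^-22 J and ΔE = (4² − 2²)E_1 = 1.126×10^-20 J.
f = ΔE/h = 1.126×10^-20/6.63×10^-34 = 1.70×10^13 Hz.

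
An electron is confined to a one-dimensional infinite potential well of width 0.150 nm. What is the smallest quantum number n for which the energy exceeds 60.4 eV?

E_1 = h²/(8m_eL²) = 2.678×10^-18 J = 16.72 eV.
Need n² > 60.4/16.72 = 3.612, i.e. n > 1.901.
The smallest integer satisfying this is n = 2.

n = 2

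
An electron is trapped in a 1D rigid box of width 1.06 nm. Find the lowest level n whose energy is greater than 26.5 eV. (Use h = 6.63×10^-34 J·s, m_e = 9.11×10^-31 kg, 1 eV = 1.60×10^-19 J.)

E_1 = h²/(8m_eL²) = 5.368×10^-20 J = 0.3355 eV.
Need n² > 26.5/0.3355 = 78.99, i.e. n > 8.888.
The smallest integer satisfying this is n = 9.

n = 9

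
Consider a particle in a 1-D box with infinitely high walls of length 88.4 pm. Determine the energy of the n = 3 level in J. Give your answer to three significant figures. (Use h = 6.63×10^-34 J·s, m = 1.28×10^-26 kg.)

E_3 = 4.94×10^-21 J

For an infinite well E_n = n²h²/(8mL²), so E_1 = h²/(8mL²) = (6.63×10^-34)²/(8·1.28×10^-26·(8.84×10^-11 m)²) = 5.493×10^-22 J.
Then E_3 = 3²·E_1 = 9·5.493×10^-22 J = 4.94×10^-21 J.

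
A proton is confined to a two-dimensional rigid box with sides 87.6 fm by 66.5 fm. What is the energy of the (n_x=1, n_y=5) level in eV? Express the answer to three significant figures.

For a 2D rectangular well E = (h²/8m_p)·Σ n_i²/L_i² = (6.626×10^-34)²/(8·1.673×10^-27) · [1²/(87.6 fm)² + 5²/(66.5 fm)²].
Evaluating gives E = 1.897×10^-13 J = 1.18×10^6 eV.

E = 1.18×10^6 eV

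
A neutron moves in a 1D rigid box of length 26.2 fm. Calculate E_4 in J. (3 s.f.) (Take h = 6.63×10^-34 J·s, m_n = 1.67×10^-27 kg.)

E_4 = 7.67×10^-13 J

For an infinite well E_n = n²h²/(8m_nL²), so E_1 = h²/(8m_nL²) = (6.63×10^-34)²/(8·1.67×10^-27·(2.62×10^-14 m)²) = 4.793×10^-14 J.
Then E_4 = 4²·E_1 = 16·4.793×10^-14 J = 7.67×10^-13 J.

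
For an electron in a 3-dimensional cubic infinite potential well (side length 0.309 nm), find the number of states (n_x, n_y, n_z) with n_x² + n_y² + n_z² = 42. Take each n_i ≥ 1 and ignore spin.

The level has n_x² + n_y² + n_z² = 42. The ordered positive-integer solutions are (1, 4, 5), (1, 5, 4), (4, 1, 5), (4, 5, 1), (5, 1, 4), (5, 4, 1).
That gives 6 states.

degeneracy = 6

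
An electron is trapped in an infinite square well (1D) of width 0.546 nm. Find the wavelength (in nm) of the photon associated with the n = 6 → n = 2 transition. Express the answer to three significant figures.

E_1 = h²/(8m_eL²) = 2.021×10^-19 J, so ΔE = (6² − 2²)E_1 = 6.467×10^-18 J.
λ = hc/ΔE = (6.626×10^-34·2.998×10^8)/6.467×10^-18 = 3.07×10^-8 m = 30.7 nm.

λ = 30.7 nm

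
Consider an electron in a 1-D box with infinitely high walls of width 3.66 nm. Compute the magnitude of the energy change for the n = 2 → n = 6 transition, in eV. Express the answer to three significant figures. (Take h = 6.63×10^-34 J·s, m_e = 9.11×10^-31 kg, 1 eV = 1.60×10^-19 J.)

E_1 = h²/(8m_eL²) = 4.503×10^-21 J.
|ΔE| = |2² − 6²|·E_1 = 32·4.503×10^-21 J = 1.441×10^-19 J = 0.901 eV.

|ΔE| = 0.901 eV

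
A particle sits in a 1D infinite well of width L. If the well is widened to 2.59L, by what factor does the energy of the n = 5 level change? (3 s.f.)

0.149

E_n ∝ 1/L², so the energy scales by 1/2.59² = 0.149.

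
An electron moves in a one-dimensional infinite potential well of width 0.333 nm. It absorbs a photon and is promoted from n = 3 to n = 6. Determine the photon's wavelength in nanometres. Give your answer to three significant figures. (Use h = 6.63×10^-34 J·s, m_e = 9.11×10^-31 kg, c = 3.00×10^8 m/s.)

λ = 13.5 nm

E_1 = h²/(8m_eL²) = 5.439×10^-19 J, so ΔE = (6² − 3²)E_1 = 1.469×10^-17 J.
λ = hc/ΔE = (6.63×10^-34·3.00×10^8)/1.469×10^-17 = 1.35×10^-8 m = 13.5 nm.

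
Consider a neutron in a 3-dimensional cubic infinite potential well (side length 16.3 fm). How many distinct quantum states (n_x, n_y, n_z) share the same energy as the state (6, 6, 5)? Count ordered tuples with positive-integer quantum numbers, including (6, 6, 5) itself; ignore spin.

degeneracy = 3

The level has n_x² + n_y² + n_z² = 97. The ordered positive-integer solutions are (5, 6, 6), (6, 5, 6), (6, 6, 5).
That gives 3 states.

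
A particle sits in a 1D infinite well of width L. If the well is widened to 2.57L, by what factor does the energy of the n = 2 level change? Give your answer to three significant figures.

E_n ∝ 1/L², so the energy scales by 1/2.57² = 0.151.

0.151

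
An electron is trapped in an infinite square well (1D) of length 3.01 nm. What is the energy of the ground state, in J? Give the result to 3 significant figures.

E_1 = 6.65×10^-21 J

For an infinite well E_n = n²h²/(8m_eL²), so E_1 = h²/(8m_eL²) = (6.626×10^-34)²/(8·9.109×10^-31·(3.01×10^-9 m)²) = 6.650×10^-21 J.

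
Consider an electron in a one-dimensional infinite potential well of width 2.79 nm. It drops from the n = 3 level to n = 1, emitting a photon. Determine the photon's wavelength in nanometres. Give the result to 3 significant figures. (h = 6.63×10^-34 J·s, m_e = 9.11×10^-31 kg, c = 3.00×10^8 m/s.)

λ = 3.21×10^3 nm

E_1 = h²/(8m_eL²) = 7.748×10^-21 J, so ΔE = (3² − 1²)E_1 = 6.198×10^-20 J.
λ = hc/ΔE = (6.63×10^-34·3.00×10^8)/6.198×10^-20 = 3.21×10^-6 m = 3.21×10^3 nm.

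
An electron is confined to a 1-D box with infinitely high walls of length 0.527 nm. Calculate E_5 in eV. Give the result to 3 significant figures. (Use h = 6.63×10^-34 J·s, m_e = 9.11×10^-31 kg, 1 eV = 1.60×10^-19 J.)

E_5 = 33.9 eV

For an infinite well E_n = n²h²/(8m_eL²), so E_1 = h²/(8m_eL²) = (6.63×10^-34)²/(8·9.11×10^-31·(5.27×10^-10 m)²) = 2.172×10^-19 J.
Then E_5 = 5²·E_1 = 25·2.172×10^-19 J = 5.430×10^-18 J.
Converting, E_5 = 5.430×10^-18 J / (1.60×10^-19 J/eV) = 33.9 eV.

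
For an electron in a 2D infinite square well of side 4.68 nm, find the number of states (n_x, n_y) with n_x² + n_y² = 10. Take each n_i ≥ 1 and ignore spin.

The level has n_x² + n_y² = 10. The ordered positive-integer solutions are (1, 3), (3, 1).
That gives 2 states.

degeneracy = 2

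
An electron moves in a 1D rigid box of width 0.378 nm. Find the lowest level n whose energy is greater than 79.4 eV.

n = 6

E_1 = h²/(8m_eL²) = 4.217×10^-19 J = 2.632 eV.
Need n² > 79.4/2.632 = 30.17, i.e. n > 5.493.
The smallest integer satisfying this is n = 6.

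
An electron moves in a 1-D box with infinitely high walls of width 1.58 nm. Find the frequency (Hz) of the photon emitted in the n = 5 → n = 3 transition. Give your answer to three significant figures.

E_1 = h²/(8m_eL²) = 2.413×10^-20 J and ΔE = (5² − 3²)E_1 = 3.861×10^-19 J.
f = ΔE/h = 3.861×10^-19/6.626×10^-34 = 5.83×10^14 Hz.

f = 5.83×10^14 Hz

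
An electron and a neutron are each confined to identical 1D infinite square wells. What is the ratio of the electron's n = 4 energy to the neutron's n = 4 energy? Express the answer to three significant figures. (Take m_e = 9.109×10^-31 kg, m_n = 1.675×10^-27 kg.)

1.84×10^3

E_n ∝ 1/m at fixed n and L, so the ratio is m_n/m_e = 1.675×10^-27/9.109×10^-31 = 1.84×10^3.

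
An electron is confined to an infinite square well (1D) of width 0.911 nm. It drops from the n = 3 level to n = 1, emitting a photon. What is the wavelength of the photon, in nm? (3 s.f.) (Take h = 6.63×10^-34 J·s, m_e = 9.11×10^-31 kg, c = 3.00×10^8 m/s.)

λ = 342 nm

E_1 = h²/(8m_eL²) = 7.267×10^-20 J, so ΔE = (3² − 1²)E_1 = 5.814×10^-19 J.
λ = hc/ΔE = (6.63×10^-34·3.00×10^8)/5.814×10^-19 = 3.42×10^-7 m = 342 nm.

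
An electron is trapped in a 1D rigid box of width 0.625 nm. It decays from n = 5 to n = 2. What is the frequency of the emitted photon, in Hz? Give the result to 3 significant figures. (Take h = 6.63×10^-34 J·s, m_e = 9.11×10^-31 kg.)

E_1 = h²/(8m_eL²) = 1.544×10^-19 J and ΔE = (5² − 2²)E_1 = 3.242×10^-18 J.
f = ΔE/h = 3.242×10^-18/6.63×10^-34 = 4.89×10^15 Hz.

f = 4.89×10^15 Hz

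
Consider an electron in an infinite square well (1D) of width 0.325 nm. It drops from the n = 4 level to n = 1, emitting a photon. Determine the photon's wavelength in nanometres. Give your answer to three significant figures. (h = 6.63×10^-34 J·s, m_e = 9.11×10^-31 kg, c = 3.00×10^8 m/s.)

λ = 23.2 nm

E_1 = h²/(8m_eL²) = 5.710×10^-19 J, so ΔE = (4² − 1²)E_1 = 8.565×10^-18 J.
λ = hc/ΔE = (6.63×10^-34·3.00×10^8)/8.565×10^-18 = 2.32×10^-8 m = 23.2 nm.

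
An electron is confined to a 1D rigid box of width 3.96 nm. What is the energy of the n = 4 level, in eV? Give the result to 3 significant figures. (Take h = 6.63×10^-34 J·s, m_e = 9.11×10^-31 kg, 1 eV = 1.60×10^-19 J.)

For an infinite well E_n = n²h²/(8m_eL²), so E_1 = h²/(8m_eL²) = (6.63×10^-34)²/(8·9.11×10^-31·(3.96×10^-9 m)²) = 3.846×10^-21 J.
Then E_4 = 4²·E_1 = 16·3.846×10^-21 J = 6.154×10^-20 J.
Converting, E_4 = 6.154×10^-20 J / (1.60×10^-19 J/eV) = 0.385 eV.

E_4 = 0.385 eV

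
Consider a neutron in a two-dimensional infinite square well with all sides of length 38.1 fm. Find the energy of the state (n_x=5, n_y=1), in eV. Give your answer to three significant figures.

E = 3.66×10^6 eV

For a 2D rectangular well E = (h²/8m_n)·Σ n_i²/L_i² = (6.626×10^-34)²/(8·1.675×10^-27) · [5²/(38.1 fm)² + 1²/(38.1 fm)²].
Evaluating gives E = 5.868×10^-13 J = 3.66×10^6 eV.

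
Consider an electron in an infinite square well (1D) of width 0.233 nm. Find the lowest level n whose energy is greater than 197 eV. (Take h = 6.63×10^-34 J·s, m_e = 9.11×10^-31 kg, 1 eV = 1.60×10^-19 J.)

n = 6

E_1 = h²/(8m_eL²) = 1.111×10^-18 J = 6.944 eV.
Need n² > 197/6.944 = 28.37, i.e. n > 5.326.
The smallest integer satisfying this is n = 6.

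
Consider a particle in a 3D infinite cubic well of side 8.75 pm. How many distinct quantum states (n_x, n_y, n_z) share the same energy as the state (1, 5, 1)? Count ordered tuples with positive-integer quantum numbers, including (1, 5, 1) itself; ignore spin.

degeneracy = 4

The level has n_x² + n_y² + n_z² = 27. The ordered positive-integer solutions are (1, 1, 5), (1, 5, 1), (3, 3, 3), (5, 1, 1).
That gives 4 states.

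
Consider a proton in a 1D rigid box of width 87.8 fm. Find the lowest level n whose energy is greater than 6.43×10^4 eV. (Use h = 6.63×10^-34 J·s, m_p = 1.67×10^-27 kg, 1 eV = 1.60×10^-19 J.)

n = 2

E_1 = h²/(8m_pL²) = 4.268×10^-15 J = 2.668×10^4 eV.
Need n² > 6.43×10^4/2.668×10^4 = 2.410, i.e. n > 1.552.
The smallest integer satisfying this is n = 2.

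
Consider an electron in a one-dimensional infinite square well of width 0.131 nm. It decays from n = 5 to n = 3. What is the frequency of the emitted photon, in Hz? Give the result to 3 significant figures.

E_1 = h²/(8m_eL²) = 3.511×10^-18 J and ΔE = (5² − 3²)E_1 = 5.618×10^-17 J.
f = ΔE/h = 5.618×10^-17/6.626×10^-34 = 8.48×10^16 Hz.

f = 8.48×10^16 Hz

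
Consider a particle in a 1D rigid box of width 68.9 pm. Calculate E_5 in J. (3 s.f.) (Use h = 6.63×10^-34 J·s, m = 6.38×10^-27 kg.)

E_5 = 4.54×10^-20 J

For an infinite well E_n = n²h²/(8mL²), so E_1 = h²/(8mL²) = (6.63×10^-34)²/(8·6.38×10^-27·(6.89×10^-11 m)²) = 1.814×10^-21 J.
Then E_5 = 5²·E_1 = 25·1.814×10^-21 J = 4.54×10^-20 J.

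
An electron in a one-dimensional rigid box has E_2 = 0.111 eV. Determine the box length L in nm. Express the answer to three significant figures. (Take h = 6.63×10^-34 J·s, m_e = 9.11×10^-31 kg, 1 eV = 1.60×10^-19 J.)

L = 3.69 nm

From E_n = n²h²/(8m_eL²), L = n·h/√(8m_eE_n).
E_2 = 0.111 eV = 1.776×10^-20 J, so L = 2·6.63×10^-34/√(8·9.11×10^-31·1.776×10^-20) = 3.69×10^-9 m = 3.69 nm.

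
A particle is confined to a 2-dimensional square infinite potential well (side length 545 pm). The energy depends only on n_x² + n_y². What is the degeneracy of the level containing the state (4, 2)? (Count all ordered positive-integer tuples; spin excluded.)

The level has n_x² + n_y² = 20. The ordered positive-integer solutions are (2, 4), (4, 2).
That gives 2 states.

degeneracy = 2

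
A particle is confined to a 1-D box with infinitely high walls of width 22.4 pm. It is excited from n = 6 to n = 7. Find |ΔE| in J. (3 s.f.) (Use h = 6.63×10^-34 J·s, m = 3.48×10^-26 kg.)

|ΔE| = 4.09×10^-20 J

E_1 = h²/(8mL²) = 3.147×10^-21 J.
|ΔE| = |6² − 7²|·E_1 = 13·3.147×10^-21 J = 4.09×10^-20 J.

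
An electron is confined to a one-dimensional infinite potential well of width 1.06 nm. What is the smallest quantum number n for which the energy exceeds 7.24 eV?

E_1 = h²/(8m_eL²) = 5.362×10^-20 J = 0.3347 eV.
Need n² > 7.24/0.3347 = 21.63, i.e. n > 4.651.
The smallest integer satisfying this is n = 5.

n = 5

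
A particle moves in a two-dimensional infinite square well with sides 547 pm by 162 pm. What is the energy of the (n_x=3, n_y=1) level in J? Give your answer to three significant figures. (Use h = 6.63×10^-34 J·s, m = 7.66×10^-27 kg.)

E = 4.89×10^-22 J

For a 2D rectangular well E = (h²/8m)·Σ n_i²/L_i² = (6.63×10^-34)²/(8·7.66×10^-27) · [3²/(547 pm)² + 1²/(162 pm)²].
Evaluating gives E = 4.89×10^-22 J.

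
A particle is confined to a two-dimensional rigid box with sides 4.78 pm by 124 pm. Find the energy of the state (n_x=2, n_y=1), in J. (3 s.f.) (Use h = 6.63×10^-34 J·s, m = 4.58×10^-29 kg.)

E = 2.10×10^-16 J

For a 2D rectangular well E = (h²/8m)·Σ n_i²/L_i² = (6.63×10^-34)²/(8·4.58×10^-29) · [2²/(4.78 pm)² + 1²/(124 pm)²].
Evaluating gives E = 2.10×10^-16 J.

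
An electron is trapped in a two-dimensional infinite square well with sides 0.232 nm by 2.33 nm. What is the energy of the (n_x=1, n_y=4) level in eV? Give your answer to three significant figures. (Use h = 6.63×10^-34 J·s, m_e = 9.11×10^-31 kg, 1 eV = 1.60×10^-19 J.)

For a 2D rectangular well E = (h²/8m_e)·Σ n_i²/L_i² = (6.63×10^-34)²/(8·9.11×10^-31) · [1²/(0.232 nm)² + 4²/(2.33 nm)²].
Evaluating gives E = 1.298×10^-18 J = 8.11 eV.

E = 8.11 eV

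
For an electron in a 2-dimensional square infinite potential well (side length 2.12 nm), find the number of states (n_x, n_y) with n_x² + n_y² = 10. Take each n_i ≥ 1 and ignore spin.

The level has n_x² + n_y² = 10. The ordered positive-integer solutions are (1, 3), (3, 1).
That gives 2 states.

degeneracy = 2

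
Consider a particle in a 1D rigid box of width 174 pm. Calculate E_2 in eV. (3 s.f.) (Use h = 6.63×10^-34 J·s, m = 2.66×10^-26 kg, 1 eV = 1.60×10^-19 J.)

For an infinite well E_n = n²h²/(8mL²), so E_1 = h²/(8mL²) = (6.63×10^-34)²/(8·2.66×10^-26·(1.74×10^-10 m)²) = 6.823×10^-23 J.
Then E_2 = 2²·E_1 = 4·6.823×10^-23 J = 2.729×10^-22 J.
Converting, E_2 = 2.729×10^-22 J / (1.60×10^-19 J/eV) = 0.00171 eV.

E_2 = 0.00171 eV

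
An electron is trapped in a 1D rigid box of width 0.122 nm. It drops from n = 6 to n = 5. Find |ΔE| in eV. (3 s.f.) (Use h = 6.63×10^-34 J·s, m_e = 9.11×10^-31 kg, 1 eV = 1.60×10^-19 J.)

|ΔE| = 279 eV

E_1 = h²/(8m_eL²) = 4.052×10^-18 J.
|ΔE| = |6² − 5²|·E_1 = 11·4.052×10^-18 J = 4.457×10^-17 J = 279 eV.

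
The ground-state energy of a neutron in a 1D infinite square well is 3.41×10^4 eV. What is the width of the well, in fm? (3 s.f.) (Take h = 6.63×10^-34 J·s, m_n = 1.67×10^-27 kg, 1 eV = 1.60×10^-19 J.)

L = 77.7 fm

From E_n = n²h²/(8m_nL²), L = n·h/√(8m_nE_n).
E_1 = 3.41×10^4 eV = 5.456×10^-15 J, so L = 1·6.63×10^-34/√(8·1.67×10^-27·5.456×10^-15) = 7.77×10^-14 m = 77.7 fm.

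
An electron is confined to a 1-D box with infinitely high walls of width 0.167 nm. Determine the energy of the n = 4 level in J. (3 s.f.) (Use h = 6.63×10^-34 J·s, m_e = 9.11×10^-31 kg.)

E_4 = 3.46×10^-17 J

For an infinite well E_n = n²h²/(8m_eL²), so E_1 = h²/(8m_eL²) = (6.63×10^-34)²/(8·9.11×10^-31·(1.67×10^-10 m)²) = 2.163×10^-18 J.
Then E_4 = 4²·E_1 = 16·2.163×10^-18 J = 3.46×10^-17 J.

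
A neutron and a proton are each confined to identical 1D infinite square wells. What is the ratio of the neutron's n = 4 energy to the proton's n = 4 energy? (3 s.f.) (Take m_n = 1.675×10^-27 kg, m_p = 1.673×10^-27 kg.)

E_n ∝ 1/m at fixed n and L, so the ratio is m_p/m_n = 1.673×10^-27/1.675×10^-27 = 0.999.

0.999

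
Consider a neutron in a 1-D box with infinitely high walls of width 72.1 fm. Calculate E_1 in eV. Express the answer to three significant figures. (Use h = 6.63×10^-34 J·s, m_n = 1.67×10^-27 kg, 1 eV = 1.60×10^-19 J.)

E_1 = 3.96×10^4 eV

For an infinite well E_n = n²h²/(8m_nL²), so E_1 = h²/(8m_nL²) = (6.63×10^-34)²/(8·1.67×10^-27·(7.21×10^-14 m)²) = 6.329×10^-15 J.
Converting, E_1 = 6.329×10^-15 J / (1.60×10^-19 J/eV) = 3.96×10^4 eV.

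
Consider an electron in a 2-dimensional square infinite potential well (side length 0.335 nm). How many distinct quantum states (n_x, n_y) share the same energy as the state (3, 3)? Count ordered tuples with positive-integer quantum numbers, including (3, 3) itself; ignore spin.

degeneracy = 1

The level has n_x² + n_y² = 18. The ordered positive-integer solutions are (3, 3).
That gives 1 state.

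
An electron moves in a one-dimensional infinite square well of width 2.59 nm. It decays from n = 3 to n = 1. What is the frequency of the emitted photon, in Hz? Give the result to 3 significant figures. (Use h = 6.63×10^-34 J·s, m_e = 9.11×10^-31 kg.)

f = 1.08×10^14 Hz

E_1 = h²/(8m_eL²) = 8.991×10^-21 J and ΔE = (3² − 1²)E_1 = 7.193×10^-20 J.
f = ΔE/h = 7.193×10^-20/6.63×10^-34 = 1.08×10^14 Hz.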